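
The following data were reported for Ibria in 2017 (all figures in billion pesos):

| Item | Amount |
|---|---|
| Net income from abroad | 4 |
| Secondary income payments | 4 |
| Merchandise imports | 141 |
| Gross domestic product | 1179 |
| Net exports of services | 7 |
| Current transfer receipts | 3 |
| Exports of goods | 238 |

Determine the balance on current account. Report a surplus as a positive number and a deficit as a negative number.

Goods balance = 238 - 141 = 97
Services balance = 7
Trade balance (goods + services) = 97 + 7 = 104
Net primary income = 4
Net secondary income = 3 - 4 = -1
Current account = 104 + 4 + (-1) = 107

107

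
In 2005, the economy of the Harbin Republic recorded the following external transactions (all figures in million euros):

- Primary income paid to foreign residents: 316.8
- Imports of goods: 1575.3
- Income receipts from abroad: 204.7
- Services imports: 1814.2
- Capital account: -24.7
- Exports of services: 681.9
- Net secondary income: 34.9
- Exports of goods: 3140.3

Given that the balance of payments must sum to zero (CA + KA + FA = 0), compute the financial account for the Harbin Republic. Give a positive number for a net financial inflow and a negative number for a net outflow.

Goods balance = 3140.3 - 1575.3 = 1565.0
Services balance = 681.9 - 1814.2 = -1132.3
Trade balance (goods + services) = 1565.0 + (-1132.3) = 432.7
Net primary income = 204.7 - 316.8 = -112.1
Net secondary income = 34.9
Current account = 432.7 + (-112.1) + 34.9 = 355.5
Financial account = -(355.5 + (-24.7)) = -330.8

-330.8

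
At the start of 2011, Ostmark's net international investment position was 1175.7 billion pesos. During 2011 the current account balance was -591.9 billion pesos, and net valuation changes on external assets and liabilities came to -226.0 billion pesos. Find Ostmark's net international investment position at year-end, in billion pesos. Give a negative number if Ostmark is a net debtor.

Change in NIIP = current account + net valuation change = -591.9 + (-226.0) = -817.9
End-of-year NIIP = 1175.7 + (-817.9) = 357.8

357.8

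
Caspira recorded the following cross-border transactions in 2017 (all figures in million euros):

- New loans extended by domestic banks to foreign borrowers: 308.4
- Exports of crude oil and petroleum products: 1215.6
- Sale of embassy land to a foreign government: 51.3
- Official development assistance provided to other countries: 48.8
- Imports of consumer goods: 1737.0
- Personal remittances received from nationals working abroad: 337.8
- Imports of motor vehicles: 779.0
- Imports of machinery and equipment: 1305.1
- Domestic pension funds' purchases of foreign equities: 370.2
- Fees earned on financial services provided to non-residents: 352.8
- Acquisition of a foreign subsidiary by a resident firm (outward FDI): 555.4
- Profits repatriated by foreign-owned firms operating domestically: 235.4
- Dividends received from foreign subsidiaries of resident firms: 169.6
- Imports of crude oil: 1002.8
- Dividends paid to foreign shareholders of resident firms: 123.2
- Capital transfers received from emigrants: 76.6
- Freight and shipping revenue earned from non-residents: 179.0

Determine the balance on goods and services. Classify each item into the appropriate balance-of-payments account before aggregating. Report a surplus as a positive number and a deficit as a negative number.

Goods: -1737.0 - 1002.8 - 779.0 + 1215.6 - 1305.1 = -3608.3
Services: 179.0 + 352.8 = 531.8
Trade balance = -3608.3 + 531.8 = -3076.5
(Excluded from the trade balance — financial account: new loans extended by domestic banks to foreign borrowers 308.4, domestic pension funds' purchases of foreign equities 370.2, acquisition of a foreign subsidiary by a resident firm (outward FDI) 555.4; capital account: sale of embassy land to a foreign government 51.3, capital transfers received from emigrants 76.6; secondary income: official development assistance provided to other countries 48.8, personal remittances received from nationals working abroad 337.8; primary income: profits repatriated by foreign-owned firms operating domestically 235.4, dividends received from foreign subsidiaries of resident firms 169.6, dividends paid to foreign shareholders of resident firms 123.2.)

-3076.5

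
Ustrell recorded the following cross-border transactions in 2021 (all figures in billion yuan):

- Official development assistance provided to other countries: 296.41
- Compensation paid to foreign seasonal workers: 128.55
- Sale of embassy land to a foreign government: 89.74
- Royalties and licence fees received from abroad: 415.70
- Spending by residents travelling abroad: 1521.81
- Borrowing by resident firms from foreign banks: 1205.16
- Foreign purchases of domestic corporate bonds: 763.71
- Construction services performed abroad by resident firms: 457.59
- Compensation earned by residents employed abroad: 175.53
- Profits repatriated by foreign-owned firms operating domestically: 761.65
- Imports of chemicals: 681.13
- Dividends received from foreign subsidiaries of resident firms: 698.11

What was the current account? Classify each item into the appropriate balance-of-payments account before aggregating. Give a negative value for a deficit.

-1642.62

Goods: -681.13
Services: -1521.81 + 415.70 + 457.59 = -648.52
Primary income: 698.11 - 128.55 - 761.65 + 175.53 = -16.56
Secondary income: -296.41
Current account = (-681.13) + (-648.52) + (-16.56) + (-296.41) = -1642.62
(Excluded from the current account — capital account: sale of embassy land to a foreign government 89.74; financial account: borrowing by resident firms from foreign banks 1205.16, foreign purchases of domestic corporate bonds 763.71.)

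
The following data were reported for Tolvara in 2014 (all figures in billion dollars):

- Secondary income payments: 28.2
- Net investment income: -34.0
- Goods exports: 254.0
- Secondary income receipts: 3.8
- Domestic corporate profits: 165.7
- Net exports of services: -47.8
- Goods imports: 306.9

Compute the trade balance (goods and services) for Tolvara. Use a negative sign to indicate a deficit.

-100.7

Goods balance = 254.0 - 306.9 = -52.9
Services balance = -47.8
Trade balance (goods + services) = -52.9 + (-47.8) = -100.7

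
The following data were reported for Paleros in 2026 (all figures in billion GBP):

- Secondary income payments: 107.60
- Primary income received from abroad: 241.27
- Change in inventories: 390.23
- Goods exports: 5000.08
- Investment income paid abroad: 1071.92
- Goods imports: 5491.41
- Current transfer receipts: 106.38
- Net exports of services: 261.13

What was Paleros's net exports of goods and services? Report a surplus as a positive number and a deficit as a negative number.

Goods balance = 5000.08 - 5491.41 = -491.33
Services balance = 261.13
Trade balance (goods + services) = -491.33 + 261.13 = -230.20

-230.20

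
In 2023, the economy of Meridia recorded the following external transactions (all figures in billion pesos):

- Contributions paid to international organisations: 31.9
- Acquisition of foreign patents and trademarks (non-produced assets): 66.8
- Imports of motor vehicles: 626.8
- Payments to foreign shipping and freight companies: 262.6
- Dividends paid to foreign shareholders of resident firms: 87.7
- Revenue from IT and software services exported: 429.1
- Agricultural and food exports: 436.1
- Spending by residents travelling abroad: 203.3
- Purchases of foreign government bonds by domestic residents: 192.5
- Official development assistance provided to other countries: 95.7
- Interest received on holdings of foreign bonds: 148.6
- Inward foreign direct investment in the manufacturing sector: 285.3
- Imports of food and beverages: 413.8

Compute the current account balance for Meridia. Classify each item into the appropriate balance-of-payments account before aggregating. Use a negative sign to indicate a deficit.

Goods: -626.8 - 413.8 + 436.1 = -604.5
Services: -203.3 + 429.1 - 262.6 = -36.8
Primary income: -87.7 + 148.6 = 60.9
Secondary income: -31.9 - 95.7 = -127.6
Current account = (-604.5) + (-36.8) + 60.9 + (-127.6) = -708.0
(Excluded from the current account — capital account: acquisition of foreign patents and trademarks (non-produced assets) 66.8; financial account: purchases of foreign government bonds by domestic residents 192.5, inward foreign direct investment in the manufacturing sector 285.3.)

-708.0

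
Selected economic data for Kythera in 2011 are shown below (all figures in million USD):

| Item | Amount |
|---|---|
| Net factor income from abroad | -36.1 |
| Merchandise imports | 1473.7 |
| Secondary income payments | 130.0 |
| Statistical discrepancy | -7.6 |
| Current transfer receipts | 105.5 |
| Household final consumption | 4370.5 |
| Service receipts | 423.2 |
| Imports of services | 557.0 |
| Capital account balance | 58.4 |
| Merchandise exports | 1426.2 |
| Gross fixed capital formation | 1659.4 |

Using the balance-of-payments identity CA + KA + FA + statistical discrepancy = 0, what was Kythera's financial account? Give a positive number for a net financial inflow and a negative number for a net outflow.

Goods balance = 1426.2 - 1473.7 = -47.5
Services balance = 423.2 - 557.0 = -133.8
Trade balance (goods + services) = -47.5 + (-133.8) = -181.3
Net primary income = -36.1
Net secondary income = 105.5 - 130.0 = -24.5
Current account = -181.3 + (-36.1) + (-24.5) = -241.9
Financial account = -(-241.9 + 58.4 + (-7.6)) = 191.1

191.1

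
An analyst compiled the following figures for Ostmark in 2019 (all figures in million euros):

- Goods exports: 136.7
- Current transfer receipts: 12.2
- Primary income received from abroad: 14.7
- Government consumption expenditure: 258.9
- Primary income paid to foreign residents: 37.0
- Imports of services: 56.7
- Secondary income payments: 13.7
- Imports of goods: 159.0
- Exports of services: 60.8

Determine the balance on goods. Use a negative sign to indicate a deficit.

Goods balance = 136.7 - 159.0 = -22.3

-22.3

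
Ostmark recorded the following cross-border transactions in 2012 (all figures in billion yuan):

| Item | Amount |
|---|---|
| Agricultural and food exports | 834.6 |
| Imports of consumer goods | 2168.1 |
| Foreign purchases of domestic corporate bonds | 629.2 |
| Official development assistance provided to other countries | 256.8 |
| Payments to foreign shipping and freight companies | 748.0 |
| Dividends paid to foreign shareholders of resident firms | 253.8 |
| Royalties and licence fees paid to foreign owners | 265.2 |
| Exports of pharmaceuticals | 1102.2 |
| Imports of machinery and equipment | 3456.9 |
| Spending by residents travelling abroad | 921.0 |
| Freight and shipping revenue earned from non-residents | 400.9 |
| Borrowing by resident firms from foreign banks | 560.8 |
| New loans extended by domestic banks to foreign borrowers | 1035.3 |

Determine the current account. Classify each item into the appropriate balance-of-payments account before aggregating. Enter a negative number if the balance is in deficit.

Goods: -2168.1 - 3456.9 + 1102.2 + 834.6 = -3688.2
Services: -748.0 + 400.9 - 265.2 - 921.0 = -1533.3
Primary income: -253.8
Secondary income: -256.8
Current account = (-3688.2) + (-1533.3) + (-253.8) + (-256.8) = -5732.1
(Excluded from the current account — financial account: foreign purchases of domestic corporate bonds 629.2, borrowing by resident firms from foreign banks 560.8, new loans extended by domestic banks to foreign borrowers 1035.3.)

-5732.1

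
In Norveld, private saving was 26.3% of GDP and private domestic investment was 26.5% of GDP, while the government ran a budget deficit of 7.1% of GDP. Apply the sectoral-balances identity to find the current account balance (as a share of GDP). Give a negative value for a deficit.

By the sectoral-balances identity, CA = (S_private - I) + (T - G).
Private balance = 26.3 - 26.5 = -0.2
Government balance (T - G) = -7.1
CA = -0.2 + (-7.1) = -7.3

-7.3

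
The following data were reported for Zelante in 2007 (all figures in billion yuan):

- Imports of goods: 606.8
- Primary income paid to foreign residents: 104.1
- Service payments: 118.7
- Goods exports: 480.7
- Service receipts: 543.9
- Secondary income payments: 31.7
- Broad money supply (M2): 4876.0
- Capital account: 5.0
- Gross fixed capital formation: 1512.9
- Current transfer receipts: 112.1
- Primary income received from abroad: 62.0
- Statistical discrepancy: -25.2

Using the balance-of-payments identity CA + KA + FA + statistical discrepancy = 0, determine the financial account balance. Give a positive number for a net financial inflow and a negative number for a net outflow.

-317.2

Goods balance = 480.7 - 606.8 = -126.1
Services balance = 543.9 - 118.7 = 425.2
Trade balance (goods + services) = -126.1 + 425.2 = 299.1
Net primary income = 62.0 - 104.1 = -42.1
Net secondary income = 112.1 - 31.7 = 80.4
Current account = 299.1 + (-42.1) + 80.4 = 337.4
Financial account = -(337.4 + 5.0 + (-25.2)) = -317.2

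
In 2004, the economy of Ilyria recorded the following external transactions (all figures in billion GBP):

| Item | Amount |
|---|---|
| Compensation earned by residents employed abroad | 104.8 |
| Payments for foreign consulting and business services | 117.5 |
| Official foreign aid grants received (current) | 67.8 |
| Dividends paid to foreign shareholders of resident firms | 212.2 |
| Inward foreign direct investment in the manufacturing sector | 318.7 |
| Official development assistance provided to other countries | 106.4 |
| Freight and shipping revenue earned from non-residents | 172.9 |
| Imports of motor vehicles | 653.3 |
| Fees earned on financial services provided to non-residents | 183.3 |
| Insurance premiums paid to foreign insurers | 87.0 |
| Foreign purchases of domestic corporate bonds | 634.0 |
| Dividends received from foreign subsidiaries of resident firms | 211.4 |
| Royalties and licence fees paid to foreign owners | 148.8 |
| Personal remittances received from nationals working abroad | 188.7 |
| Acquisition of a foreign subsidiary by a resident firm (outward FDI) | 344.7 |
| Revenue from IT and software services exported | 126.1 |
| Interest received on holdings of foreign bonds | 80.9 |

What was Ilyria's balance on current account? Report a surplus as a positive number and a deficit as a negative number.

Goods: -653.3
Services: 172.9 - 87.0 - 117.5 + 126.1 - 148.8 + 183.3 = 129.0
Primary income: 104.8 + 211.4 + 80.9 - 212.2 = 184.9
Secondary income: 67.8 + 188.7 - 106.4 = 150.1
Current account = (-653.3) + 129.0 + 184.9 + 150.1 = -189.3
(Excluded from the current account — financial account: inward foreign direct investment in the manufacturing sector 318.7, foreign purchases of domestic corporate bonds 634.0, acquisition of a foreign subsidiary by a resident firm (outward FDI) 344.7.)

-189.3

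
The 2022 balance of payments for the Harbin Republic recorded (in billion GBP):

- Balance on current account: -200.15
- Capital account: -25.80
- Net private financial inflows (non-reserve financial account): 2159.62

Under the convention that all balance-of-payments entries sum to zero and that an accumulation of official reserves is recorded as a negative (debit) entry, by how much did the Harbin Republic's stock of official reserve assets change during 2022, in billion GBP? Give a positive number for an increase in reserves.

Official reserve transactions balance = -((-200.15) + (-25.80) + 2159.62) = -1933.67
An accumulation of reserves is recorded as a debit (negative entry), so the change in the stock of reserves is the negative of that balance.
Change in official reserves = -(-1933.67) = 1933.67

1933.67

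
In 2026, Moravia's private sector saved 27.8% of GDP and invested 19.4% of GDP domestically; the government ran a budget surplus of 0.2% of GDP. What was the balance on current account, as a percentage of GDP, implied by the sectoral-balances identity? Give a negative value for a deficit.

8.6

By the sectoral-balances identity, CA = (S_private - I) + (T - G).
Private balance = 27.8 - 19.4 = 8.4
Government balance (T - G) = 0.2
CA = 8.4 + 0.2 = 8.6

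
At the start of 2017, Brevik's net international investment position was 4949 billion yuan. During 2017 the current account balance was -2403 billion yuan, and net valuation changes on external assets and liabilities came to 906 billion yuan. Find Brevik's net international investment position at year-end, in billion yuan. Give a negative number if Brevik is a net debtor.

3452

Change in NIIP = current account + net valuation change = -2403 + 906 = -1497
End-of-year NIIP = 4949 + (-1497) = 3452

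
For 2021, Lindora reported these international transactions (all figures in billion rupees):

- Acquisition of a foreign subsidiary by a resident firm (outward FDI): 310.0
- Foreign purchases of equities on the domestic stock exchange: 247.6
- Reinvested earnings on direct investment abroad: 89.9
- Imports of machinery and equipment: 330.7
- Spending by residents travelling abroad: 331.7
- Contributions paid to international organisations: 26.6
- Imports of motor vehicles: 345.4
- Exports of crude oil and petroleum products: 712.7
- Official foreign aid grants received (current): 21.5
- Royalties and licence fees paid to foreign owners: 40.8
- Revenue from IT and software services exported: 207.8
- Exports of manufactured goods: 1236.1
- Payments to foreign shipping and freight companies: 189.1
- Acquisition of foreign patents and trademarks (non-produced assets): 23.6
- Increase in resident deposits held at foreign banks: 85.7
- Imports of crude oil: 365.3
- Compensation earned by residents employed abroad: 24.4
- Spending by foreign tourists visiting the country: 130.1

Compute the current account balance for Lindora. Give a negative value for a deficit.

792.9

Goods: -365.3 + 712.7 + 1236.1 - 330.7 - 345.4 = 907.4
Services: -331.7 - 40.8 + 207.8 + 130.1 - 189.1 = -223.7
Primary income: 24.4 + 89.9 = 114.3
Secondary income: 21.5 - 26.6 = -5.1
Current account = 907.4 + (-223.7) + 114.3 + (-5.1) = 792.9
(Excluded from the current account — financial account: acquisition of a foreign subsidiary by a resident firm (outward FDI) 310.0, foreign purchases of equities on the domestic stock exchange 247.6, increase in resident deposits held at foreign banks 85.7; capital account: acquisition of foreign patents and trademarks (non-produced assets) 23.6.)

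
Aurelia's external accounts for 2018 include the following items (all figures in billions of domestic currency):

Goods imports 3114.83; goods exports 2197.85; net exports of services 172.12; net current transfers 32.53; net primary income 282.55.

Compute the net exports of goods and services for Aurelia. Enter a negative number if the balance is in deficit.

Goods balance = 2197.85 - 3114.83 = -916.98
Services balance = 172.12
Trade balance (goods + services) = -916.98 + 172.12 = -744.86

-744.86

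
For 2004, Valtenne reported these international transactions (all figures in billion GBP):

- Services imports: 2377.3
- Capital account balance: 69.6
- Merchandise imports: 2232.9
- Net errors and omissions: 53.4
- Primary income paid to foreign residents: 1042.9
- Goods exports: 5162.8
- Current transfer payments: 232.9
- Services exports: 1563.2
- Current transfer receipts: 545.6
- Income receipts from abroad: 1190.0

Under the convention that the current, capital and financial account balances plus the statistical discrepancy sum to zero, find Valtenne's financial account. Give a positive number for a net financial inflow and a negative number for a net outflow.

-2698.6

Goods balance = 5162.8 - 2232.9 = 2929.9
Services balance = 1563.2 - 2377.3 = -814.1
Trade balance (goods + services) = 2929.9 + (-814.1) = 2115.8
Net primary income = 1190.0 - 1042.9 = 147.1
Net secondary income = 545.6 - 232.9 = 312.7
Current account = 2115.8 + 147.1 + 312.7 = 2575.6
Financial account = -(2575.6 + 69.6 + 53.4) = -2698.6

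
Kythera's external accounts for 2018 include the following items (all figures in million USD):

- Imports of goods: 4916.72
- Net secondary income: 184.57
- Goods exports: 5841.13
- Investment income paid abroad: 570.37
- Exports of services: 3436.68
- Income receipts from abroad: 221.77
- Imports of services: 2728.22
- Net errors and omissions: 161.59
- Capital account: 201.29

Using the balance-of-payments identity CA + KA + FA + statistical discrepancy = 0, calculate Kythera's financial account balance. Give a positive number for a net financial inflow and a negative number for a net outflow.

Goods balance = 5841.13 - 4916.72 = 924.41
Services balance = 3436.68 - 2728.22 = 708.46
Trade balance (goods + services) = 924.41 + 708.46 = 1632.87
Net primary income = 221.77 - 570.37 = -348.60
Net secondary income = 184.57
Current account = 1632.87 + (-348.60) + 184.57 = 1468.84
Financial account = -(1468.84 + 201.29 + 161.59) = -1831.72

-1831.72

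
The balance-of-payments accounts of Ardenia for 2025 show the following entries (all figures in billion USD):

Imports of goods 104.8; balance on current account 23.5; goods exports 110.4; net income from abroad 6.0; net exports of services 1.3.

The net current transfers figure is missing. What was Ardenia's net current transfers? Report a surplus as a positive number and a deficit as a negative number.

Current account = goods balance + services balance + net primary income + net secondary income
Sum of the known components = 12.9
Net current transfers = CA - (known components) = 23.5 - 12.9 = 10.6

10.6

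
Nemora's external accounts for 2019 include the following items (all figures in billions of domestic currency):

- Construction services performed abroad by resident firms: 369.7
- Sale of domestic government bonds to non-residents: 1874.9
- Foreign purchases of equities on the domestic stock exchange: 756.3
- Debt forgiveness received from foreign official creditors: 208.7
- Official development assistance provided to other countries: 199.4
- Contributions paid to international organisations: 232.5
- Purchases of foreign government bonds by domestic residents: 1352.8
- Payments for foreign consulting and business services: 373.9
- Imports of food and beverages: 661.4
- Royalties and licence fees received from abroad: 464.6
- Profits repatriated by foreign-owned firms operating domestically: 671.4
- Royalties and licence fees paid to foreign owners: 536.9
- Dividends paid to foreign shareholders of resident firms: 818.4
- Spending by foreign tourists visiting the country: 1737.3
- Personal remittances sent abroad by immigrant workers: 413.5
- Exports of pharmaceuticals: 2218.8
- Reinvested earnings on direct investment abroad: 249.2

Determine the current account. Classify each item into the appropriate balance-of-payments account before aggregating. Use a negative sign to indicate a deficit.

Goods: 2218.8 - 661.4 = 1557.4
Services: -373.9 - 536.9 + 369.7 + 464.6 + 1737.3 = 1660.8
Primary income: -818.4 + 249.2 - 671.4 = -1240.6
Secondary income: -232.5 - 199.4 - 413.5 = -845.4
Current account = 1557.4 + 1660.8 + (-1240.6) + (-845.4) = 1132.2
(Excluded from the current account — financial account: sale of domestic government bonds to non-residents 1874.9, foreign purchases of equities on the domestic stock exchange 756.3, purchases of foreign government bonds by domestic residents 1352.8; capital account: debt forgiveness received from foreign official creditors 208.7.)

1132.2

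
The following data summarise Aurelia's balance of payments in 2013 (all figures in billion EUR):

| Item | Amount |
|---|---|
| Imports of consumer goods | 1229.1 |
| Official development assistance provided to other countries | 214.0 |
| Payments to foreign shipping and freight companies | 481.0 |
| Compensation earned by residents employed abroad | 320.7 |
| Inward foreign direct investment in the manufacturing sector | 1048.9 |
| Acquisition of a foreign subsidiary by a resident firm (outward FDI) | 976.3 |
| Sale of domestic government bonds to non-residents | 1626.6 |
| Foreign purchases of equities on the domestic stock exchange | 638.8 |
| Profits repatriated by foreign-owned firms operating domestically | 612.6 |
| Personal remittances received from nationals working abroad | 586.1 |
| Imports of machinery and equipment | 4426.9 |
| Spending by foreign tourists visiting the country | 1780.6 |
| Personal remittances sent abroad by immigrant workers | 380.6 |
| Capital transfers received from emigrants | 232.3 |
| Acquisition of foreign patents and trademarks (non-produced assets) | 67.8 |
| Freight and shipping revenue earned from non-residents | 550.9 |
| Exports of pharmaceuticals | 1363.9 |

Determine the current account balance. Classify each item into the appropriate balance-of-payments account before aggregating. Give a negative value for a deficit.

Goods: 1363.9 - 4426.9 - 1229.1 = -4292.1
Services: 1780.6 + 550.9 - 481.0 = 1850.5
Primary income: -612.6 + 320.7 = -291.9
Secondary income: -380.6 + 586.1 - 214.0 = -8.5
Current account = (-4292.1) + 1850.5 + (-291.9) + (-8.5) = -2742.0
(Excluded from the current account — financial account: inward foreign direct investment in the manufacturing sector 1048.9, acquisition of a foreign subsidiary by a resident firm (outward FDI) 976.3, sale of domestic government bonds to non-residents 1626.6, foreign purchases of equities on the domestic stock exchange 638.8; capital account: capital transfers received from emigrants 232.3, acquisition of foreign patents and trademarks (non-produced assets) 67.8.)

-2742.0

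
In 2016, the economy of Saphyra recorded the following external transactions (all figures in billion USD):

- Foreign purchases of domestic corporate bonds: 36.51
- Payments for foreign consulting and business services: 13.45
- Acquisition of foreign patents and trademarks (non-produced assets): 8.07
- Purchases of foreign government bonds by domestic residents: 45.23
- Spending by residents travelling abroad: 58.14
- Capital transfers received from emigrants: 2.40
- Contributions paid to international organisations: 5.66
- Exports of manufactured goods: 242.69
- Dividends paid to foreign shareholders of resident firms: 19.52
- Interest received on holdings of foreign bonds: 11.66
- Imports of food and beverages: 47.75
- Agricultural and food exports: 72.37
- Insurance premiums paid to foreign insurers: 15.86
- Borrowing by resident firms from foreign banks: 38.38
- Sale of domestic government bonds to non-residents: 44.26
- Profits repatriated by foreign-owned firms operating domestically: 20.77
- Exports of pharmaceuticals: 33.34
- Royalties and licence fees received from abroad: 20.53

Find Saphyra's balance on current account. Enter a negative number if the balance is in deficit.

Goods: -47.75 + 242.69 + 33.34 + 72.37 = 300.65
Services: -13.45 - 15.86 + 20.53 - 58.14 = -66.92
Primary income: -19.52 - 20.77 + 11.66 = -28.63
Secondary income: -5.66
Current account = 300.65 + (-66.92) + (-28.63) + (-5.66) = 199.44
(Excluded from the current account — financial account: foreign purchases of domestic corporate bonds 36.51, purchases of foreign government bonds by domestic residents 45.23, borrowing by resident firms from foreign banks 38.38, sale of domestic government bonds to non-residents 44.26; capital account: acquisition of foreign patents and trademarks (non-produced assets) 8.07, capital transfers received from emigrants 2.40.)

199.44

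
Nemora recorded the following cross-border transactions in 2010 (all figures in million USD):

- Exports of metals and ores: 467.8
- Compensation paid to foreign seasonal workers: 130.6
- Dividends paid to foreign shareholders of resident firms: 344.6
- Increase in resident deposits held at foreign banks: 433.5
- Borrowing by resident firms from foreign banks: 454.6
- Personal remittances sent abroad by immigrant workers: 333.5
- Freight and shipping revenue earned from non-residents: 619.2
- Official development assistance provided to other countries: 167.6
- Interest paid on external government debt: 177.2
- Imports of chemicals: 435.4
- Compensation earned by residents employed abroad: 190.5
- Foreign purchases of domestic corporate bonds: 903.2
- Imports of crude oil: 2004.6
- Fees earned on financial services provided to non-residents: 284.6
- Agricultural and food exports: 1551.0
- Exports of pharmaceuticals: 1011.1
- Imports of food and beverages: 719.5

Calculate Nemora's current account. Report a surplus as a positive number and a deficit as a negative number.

-188.8

Goods: 1011.1 - 435.4 + 1551.0 - 2004.6 - 719.5 + 467.8 = -129.6
Services: 284.6 + 619.2 = 903.8
Primary income: 190.5 - 130.6 - 344.6 - 177.2 = -461.9
Secondary income: -167.6 - 333.5 = -501.1
Current account = (-129.6) + 903.8 + (-461.9) + (-501.1) = -188.8
(Excluded from the current account — financial account: increase in resident deposits held at foreign banks 433.5, borrowing by resident firms from foreign banks 454.6, foreign purchases of domestic corporate bonds 903.2.)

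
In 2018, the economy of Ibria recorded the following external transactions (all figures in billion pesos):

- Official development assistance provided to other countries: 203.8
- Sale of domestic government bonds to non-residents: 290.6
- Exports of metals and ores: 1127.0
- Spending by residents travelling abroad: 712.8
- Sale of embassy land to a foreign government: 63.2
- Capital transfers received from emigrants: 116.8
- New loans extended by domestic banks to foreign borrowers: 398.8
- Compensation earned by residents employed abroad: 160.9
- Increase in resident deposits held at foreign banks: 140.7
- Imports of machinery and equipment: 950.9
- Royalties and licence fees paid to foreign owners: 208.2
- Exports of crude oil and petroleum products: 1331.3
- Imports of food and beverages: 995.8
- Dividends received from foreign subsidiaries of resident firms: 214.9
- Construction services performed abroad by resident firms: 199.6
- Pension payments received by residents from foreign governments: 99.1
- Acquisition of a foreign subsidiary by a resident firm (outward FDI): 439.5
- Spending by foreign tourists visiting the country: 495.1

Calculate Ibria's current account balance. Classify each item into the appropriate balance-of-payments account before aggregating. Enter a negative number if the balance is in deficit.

Goods: 1127.0 + 1331.3 - 995.8 - 950.9 = 511.6
Services: -208.2 + 495.1 - 712.8 + 199.6 = -226.3
Primary income: 160.9 + 214.9 = 375.8
Secondary income: -203.8 + 99.1 = -104.7
Current account = 511.6 + (-226.3) + 375.8 + (-104.7) = 556.4
(Excluded from the current account — financial account: sale of domestic government bonds to non-residents 290.6, new loans extended by domestic banks to foreign borrowers 398.8, increase in resident deposits held at foreign banks 140.7, acquisition of a foreign subsidiary by a resident firm (outward FDI) 439.5; capital account: sale of embassy land to a foreign government 63.2, capital transfers received from emigrants 116.8.)

556.4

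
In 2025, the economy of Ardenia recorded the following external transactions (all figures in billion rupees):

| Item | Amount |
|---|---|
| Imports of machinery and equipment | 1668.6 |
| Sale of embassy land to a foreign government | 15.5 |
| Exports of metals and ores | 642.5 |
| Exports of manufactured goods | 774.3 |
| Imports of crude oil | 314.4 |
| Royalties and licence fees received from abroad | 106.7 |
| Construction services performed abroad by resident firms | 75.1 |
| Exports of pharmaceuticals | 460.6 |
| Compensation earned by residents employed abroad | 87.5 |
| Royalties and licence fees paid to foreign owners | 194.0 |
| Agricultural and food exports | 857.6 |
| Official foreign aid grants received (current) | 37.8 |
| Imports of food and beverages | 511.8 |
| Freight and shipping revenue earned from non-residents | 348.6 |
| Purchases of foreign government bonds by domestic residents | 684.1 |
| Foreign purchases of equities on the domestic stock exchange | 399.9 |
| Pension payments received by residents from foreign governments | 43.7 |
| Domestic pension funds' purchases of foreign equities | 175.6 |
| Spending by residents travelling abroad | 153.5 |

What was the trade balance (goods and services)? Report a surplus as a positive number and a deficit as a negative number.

423.1

Goods: -1668.6 + 774.3 - 511.8 + 857.6 + 642.5 + 460.6 - 314.4 = 240.2
Services: 75.1 - 153.5 + 106.7 + 348.6 - 194.0 = 182.9
Trade balance = 240.2 + 182.9 = 423.1
(Excluded from the trade balance — capital account: sale of embassy land to a foreign government 15.5; primary income: compensation earned by residents employed abroad 87.5; secondary income: official foreign aid grants received (current) 37.8, pension payments received by residents from foreign governments 43.7; financial account: purchases of foreign government bonds by domestic residents 684.1, foreign purchases of equities on the domestic stock exchange 399.9, domestic pension funds' purchases of foreign equities 175.6.)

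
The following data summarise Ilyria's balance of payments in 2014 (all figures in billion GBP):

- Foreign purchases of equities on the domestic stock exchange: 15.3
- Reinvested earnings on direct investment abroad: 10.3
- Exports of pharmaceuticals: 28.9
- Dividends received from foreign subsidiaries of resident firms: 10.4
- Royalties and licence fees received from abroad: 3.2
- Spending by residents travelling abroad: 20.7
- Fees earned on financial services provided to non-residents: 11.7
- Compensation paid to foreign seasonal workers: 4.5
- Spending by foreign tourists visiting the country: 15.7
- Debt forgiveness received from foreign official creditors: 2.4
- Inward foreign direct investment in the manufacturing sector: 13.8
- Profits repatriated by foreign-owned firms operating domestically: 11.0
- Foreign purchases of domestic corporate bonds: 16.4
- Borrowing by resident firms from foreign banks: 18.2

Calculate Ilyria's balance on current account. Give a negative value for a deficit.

Goods: 28.9
Services: 15.7 + 11.7 - 20.7 + 3.2 = 9.9
Primary income: 10.3 - 11.0 - 4.5 + 10.4 = 5.2
Current account = 28.9 + 9.9 + 5.2 = 44.0
(Excluded from the current account — financial account: foreign purchases of equities on the domestic stock exchange 15.3, inward foreign direct investment in the manufacturing sector 13.8, foreign purchases of domestic corporate bonds 16.4, borrowing by resident firms from foreign banks 18.2; capital account: debt forgiveness received from foreign official creditors 2.4.)

44.0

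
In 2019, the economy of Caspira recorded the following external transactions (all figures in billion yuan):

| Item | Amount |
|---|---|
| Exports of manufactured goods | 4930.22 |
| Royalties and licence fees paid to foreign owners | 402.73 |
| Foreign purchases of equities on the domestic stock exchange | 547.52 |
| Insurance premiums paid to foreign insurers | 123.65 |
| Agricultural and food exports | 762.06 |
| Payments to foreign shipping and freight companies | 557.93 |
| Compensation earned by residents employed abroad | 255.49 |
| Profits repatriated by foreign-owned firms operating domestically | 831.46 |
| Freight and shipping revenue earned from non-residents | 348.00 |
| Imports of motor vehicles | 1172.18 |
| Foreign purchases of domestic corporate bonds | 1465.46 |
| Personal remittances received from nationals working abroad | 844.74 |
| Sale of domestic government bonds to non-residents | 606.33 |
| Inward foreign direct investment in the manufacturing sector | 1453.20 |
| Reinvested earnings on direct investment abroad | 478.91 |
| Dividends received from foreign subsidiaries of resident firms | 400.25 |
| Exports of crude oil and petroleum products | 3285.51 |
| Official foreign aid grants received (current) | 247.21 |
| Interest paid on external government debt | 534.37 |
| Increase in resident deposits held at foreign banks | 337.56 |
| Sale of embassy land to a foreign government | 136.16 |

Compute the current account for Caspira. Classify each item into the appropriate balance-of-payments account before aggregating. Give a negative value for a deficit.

Goods: 3285.51 + 762.06 + 4930.22 - 1172.18 = 7805.61
Services: 348.00 - 557.93 - 123.65 - 402.73 = -736.31
Primary income: 478.91 + 400.25 - 831.46 - 534.37 + 255.49 = -231.18
Secondary income: 844.74 + 247.21 = 1091.95
Current account = 7805.61 + (-736.31) + (-231.18) + 1091.95 = 7930.07
(Excluded from the current account — financial account: foreign purchases of equities on the domestic stock exchange 547.52, foreign purchases of domestic corporate bonds 1465.46, sale of domestic government bonds to non-residents 606.33, inward foreign direct investment in the manufacturing sector 1453.20, increase in resident deposits held at foreign banks 337.56; capital account: sale of embassy land to a foreign government 136.16.)

7930.07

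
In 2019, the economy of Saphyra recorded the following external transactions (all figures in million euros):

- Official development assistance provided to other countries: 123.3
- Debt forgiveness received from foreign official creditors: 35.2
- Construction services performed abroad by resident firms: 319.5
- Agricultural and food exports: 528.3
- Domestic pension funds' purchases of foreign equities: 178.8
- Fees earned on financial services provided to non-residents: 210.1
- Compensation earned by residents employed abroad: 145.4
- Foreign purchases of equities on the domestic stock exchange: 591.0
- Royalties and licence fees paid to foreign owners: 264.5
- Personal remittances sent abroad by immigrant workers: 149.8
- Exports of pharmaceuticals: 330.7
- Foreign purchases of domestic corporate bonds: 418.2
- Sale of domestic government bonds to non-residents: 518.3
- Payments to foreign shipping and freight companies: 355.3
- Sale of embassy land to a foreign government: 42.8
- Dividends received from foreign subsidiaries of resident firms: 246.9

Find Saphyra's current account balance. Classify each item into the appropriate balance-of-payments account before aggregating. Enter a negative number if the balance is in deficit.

Goods: 330.7 + 528.3 = 859.0
Services: 210.1 - 355.3 + 319.5 - 264.5 = -90.2
Primary income: 246.9 + 145.4 = 392.3
Secondary income: -149.8 - 123.3 = -273.1
Current account = 859.0 + (-90.2) + 392.3 + (-273.1) = 888.0
(Excluded from the current account — capital account: debt forgiveness received from foreign official creditors 35.2, sale of embassy land to a foreign government 42.8; financial account: domestic pension funds' purchases of foreign equities 178.8, foreign purchases of equities on the domestic stock exchange 591.0, foreign purchases of domestic corporate bonds 418.2, sale of domestic government bonds to non-residents 518.3.)

888.0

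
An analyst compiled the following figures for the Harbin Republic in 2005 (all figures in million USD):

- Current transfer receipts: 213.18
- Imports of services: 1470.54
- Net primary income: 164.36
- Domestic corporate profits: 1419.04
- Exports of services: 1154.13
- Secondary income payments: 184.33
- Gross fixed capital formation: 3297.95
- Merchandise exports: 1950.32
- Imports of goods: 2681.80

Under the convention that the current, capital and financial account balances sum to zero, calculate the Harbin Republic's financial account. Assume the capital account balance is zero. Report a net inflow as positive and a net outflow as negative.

Goods balance = 1950.32 - 2681.80 = -731.48
Services balance = 1154.13 - 1470.54 = -316.41
Trade balance (goods + services) = -731.48 + (-316.41) = -1047.89
Net primary income = 164.36
Net secondary income = 213.18 - 184.33 = 28.85
Current account = -1047.89 + 164.36 + 28.85 = -854.68
Financial account = -(-854.68) = 854.68

854.68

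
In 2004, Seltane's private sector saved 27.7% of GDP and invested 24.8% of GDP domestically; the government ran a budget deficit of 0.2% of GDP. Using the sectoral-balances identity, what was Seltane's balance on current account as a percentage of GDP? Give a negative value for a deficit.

2.7

By the sectoral-balances identity, CA = (S_private - I) + (T - G).
Private balance = 27.7 - 24.8 = 2.9
Government balance (T - G) = -0.2
CA = 2.9 + (-0.2) = 2.7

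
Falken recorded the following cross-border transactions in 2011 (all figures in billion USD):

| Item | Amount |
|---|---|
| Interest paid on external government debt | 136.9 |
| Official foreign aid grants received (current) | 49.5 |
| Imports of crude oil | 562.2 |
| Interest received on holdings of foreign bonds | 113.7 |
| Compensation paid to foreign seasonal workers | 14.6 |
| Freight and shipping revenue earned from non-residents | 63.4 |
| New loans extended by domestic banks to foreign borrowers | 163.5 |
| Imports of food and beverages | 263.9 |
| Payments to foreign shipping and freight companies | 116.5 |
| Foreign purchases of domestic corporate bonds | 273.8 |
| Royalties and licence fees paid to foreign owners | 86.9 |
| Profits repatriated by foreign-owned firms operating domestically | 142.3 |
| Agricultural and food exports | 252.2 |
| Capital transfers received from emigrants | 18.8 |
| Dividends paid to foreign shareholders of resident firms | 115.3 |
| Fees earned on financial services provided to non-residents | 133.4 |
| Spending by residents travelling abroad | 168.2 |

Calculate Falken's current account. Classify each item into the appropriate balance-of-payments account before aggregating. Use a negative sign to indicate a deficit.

-994.6

Goods: -263.9 + 252.2 - 562.2 = -573.9
Services: -116.5 + 63.4 + 133.4 - 168.2 - 86.9 = -174.8
Primary income: 113.7 - 115.3 - 142.3 - 14.6 - 136.9 = -295.4
Secondary income: 49.5
Current account = (-573.9) + (-174.8) + (-295.4) + 49.5 = -994.6
(Excluded from the current account — financial account: new loans extended by domestic banks to foreign borrowers 163.5, foreign purchases of domestic corporate bonds 273.8; capital account: capital transfers received from emigrants 18.8.)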